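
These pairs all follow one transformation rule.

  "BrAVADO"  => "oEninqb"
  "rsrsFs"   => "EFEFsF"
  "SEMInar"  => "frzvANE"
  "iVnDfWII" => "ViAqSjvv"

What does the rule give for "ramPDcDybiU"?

Looking at the pairs, the operation is to flip the case of every letter, then shift every letter 13 places forward in the alphabet (wrapping around) — i.e. ROT13.
Starting from "ramPDcDybiU": after the first operation, "RAMpdCdYBIu"; after the second, "ENZcqPqLOVh".

ENZcqPqLOVh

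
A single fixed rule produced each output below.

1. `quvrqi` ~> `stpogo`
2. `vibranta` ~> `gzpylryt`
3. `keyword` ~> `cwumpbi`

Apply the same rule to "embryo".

Each output is the input with this applied: move the first character to the end, then shift every letter 2 places backward in the alphabet (wrapping around).
Doing the same to "embryo": "kzpwmc".

kzpwmc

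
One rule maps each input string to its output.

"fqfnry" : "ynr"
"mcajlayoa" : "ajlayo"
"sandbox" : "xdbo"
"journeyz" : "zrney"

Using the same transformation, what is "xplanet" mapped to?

tane

The transformation: delete the first 3 characters, then move the last character to the front.
On "xplanet" that produces "tane".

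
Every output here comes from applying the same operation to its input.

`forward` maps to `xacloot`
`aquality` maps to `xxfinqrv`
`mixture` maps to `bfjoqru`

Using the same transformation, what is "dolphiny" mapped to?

aefiklmv

What's happening: sort the characters into alphabetical order, then shift every letter 3 places backward in the alphabet (wrapping around).
For "dolphiny", step one produces "dhilnopy"; step two turns that into "aefiklmv".
(Check on "mixture": → "eimrtux" → "bfjoqru" ✓)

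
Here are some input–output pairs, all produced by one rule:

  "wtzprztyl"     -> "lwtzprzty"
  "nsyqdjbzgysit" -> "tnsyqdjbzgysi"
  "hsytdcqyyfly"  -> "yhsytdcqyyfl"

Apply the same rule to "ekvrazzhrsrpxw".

wekvrazzhrsrpx

The rule is to move the last character to the front.
Applying that to "ekvrazzhrsrpxw" gives "wekvrazzhrsrpx".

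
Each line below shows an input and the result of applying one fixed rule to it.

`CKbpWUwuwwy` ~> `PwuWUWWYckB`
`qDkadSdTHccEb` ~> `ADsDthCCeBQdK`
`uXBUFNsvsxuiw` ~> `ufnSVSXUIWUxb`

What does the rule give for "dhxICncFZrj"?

In each case the input is transformed by: flip the case of every letter, then move the first 3 characters to the end (rotate left by 3).
Starting from "dhxICncFZrj": after the first operation, "DHXicNCfzRJ"; after the second, "icNCfzRJDHX".

icNCfzRJDHX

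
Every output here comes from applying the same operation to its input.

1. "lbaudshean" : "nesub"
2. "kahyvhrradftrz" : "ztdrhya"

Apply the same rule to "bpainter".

In each case the input is transformed by: keep every other character starting from the second (positions 2nd, 4th, 6th, ...), then reverse the string.
Starting from "bpainter": after the first operation, "pitr"; after the second, "rtip".

rtip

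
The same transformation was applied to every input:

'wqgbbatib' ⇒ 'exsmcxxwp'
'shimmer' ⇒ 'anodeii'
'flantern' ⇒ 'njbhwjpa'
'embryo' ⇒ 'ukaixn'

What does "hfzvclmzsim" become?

The transformation: move the last 2 characters to the front (rotate right by 2), then shift every letter 4 places backward in the alphabet (wrapping around).
On "hfzvclmzsim" that produces "eidbvryhivo".

eidbvryhivo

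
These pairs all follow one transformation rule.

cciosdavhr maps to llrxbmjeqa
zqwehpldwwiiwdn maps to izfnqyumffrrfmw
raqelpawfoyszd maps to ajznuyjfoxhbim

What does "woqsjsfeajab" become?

fxzbsbonjsjk

The rule is to shift every letter 9 places forward in the alphabet (wrapping around).
Doing the same to "woqsjsfeajab": "fxzbsbonjsjk".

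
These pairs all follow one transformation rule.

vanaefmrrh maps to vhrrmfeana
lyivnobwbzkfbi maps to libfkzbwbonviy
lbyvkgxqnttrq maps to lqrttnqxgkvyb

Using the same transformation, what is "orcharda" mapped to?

oadrahcr

What's happening: move the first character to the end, then reverse the string.
Applying both steps to "orcharda": "rchardao", then "oadrahcr".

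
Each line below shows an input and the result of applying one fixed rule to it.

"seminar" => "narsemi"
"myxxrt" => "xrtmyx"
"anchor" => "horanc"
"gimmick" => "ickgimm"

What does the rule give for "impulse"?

lseimpu

Each output is the input with this applied: move the last 3 characters to the front (rotate right by 3).
So "impulse" becomes "lseimpu".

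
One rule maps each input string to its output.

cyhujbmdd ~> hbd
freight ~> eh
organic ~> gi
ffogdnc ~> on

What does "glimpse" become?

is

Each output is the input with this applied: keep one character in every 3, starting at position 3 (positions 3rd, 6th, 9th, ...).
Doing the same to "glimpse": "is".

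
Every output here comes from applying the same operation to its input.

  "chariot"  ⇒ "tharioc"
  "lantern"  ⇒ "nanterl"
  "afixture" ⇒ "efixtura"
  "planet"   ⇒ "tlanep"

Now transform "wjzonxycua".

Looking at the pairs, the operation is to swap the first and last characters.
Doing the same to "wjzonxycua": "ajzonxycuw".

ajzonxycuw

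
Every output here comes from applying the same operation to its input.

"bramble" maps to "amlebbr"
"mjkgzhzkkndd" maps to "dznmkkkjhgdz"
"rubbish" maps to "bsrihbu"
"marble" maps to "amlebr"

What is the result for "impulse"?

espmliu

In each case the input is transformed by: sort the characters into reverse alphabetical order, then swap the first and last characters.
Applying that to "impulse" gives "espmliu".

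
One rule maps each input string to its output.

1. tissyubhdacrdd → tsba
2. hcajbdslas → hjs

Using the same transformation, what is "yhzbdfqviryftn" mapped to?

Each output is the input with this applied: delete the last 3 characters, then keep one character in every 3, starting at position 1 (positions 1st, 4th, 7th, ...).
Applying both steps to "yhzbdfqviryftn": "yhzbdfqviry", then "ybqr".

ybqr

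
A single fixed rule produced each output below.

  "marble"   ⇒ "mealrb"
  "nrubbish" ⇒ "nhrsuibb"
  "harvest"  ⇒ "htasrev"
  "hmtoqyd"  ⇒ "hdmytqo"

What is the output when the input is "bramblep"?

The rule is to take characters alternately from the front and the back (1st, last, 2nd, 2nd-last, ...).
Applying that to "bramblep" gives "bprealmb".

bprealmb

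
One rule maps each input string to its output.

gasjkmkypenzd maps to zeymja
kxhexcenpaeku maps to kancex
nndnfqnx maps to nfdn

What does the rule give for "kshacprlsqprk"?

rqlpas

The rule is to reverse the string, then keep every other character starting from the second (positions 2nd, 4th, 6th, ...).
Applying that to "kshacprlsqprk" gives "rqlpas".
(Check on "nndnfqnx": → "xnqfndnn" → "nfdn" ✓)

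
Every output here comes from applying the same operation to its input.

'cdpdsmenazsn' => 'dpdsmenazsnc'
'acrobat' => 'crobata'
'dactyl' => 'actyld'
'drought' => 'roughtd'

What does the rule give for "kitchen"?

itchenk

Rule — move the first character to the end.
For "kitchen" the result is "itchenk".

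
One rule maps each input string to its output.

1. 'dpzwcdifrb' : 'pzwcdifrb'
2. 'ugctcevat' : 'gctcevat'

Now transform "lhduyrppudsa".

hduyrppudsa

Looking at the pairs, the operation is to delete the first character.
Doing the same to "lhduyrppudsa": "hduyrppudsa".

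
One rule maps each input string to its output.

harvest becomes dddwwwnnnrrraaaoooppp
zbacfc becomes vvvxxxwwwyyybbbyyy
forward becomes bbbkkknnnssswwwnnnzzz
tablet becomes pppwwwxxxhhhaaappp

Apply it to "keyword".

Looking at the pairs, the operation is to shift every letter 4 places backward in the alphabet (wrapping around), then repeat every character 3 times.
"keyword" → "gausknz" → "gggaaauuussskkknnnzzz".

gggaaauuussskkknnnzzz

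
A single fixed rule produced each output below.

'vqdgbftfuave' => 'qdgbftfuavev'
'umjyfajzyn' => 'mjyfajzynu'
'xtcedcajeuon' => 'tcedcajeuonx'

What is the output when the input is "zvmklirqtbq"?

Each output is the input with this applied: move the first character to the end.
For "zvmklirqtbq" the result is "vmklirqtbqz".

vmklirqtbqz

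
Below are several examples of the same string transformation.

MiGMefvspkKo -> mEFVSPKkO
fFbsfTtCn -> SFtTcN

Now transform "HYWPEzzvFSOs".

peZZVfsoS

The pattern: flip the case of every letter, then delete the first 3 characters.
Applying both steps to "HYWPEzzvFSOs": "hywpeZZVfsoS", then "peZZVfsoS".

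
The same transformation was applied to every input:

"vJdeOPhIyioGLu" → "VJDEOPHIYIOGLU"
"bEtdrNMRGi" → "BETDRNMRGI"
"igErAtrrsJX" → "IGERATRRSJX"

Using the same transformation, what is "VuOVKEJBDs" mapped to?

The transformation: convert every letter to uppercase.
For "VuOVKEJBDs" the result is "VUOVKEJBDS".

VUOVKEJBDS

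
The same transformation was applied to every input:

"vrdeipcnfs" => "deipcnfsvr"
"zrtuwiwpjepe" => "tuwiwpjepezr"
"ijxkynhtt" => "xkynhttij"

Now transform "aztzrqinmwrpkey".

tzrqinmwrpkeyaz

The rule is to move the first 2 characters to the end (rotate left by 2).
Doing the same to "aztzrqinmwrpkey": "tzrqinmwrpkeyaz".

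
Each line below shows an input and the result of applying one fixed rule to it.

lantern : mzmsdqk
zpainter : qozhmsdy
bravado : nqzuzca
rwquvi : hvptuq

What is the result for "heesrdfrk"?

jddrqceqg

In each case the input is transformed by: shift every letter 1 place backward in the alphabet (wrapping around), then swap the first and last characters.
"heesrdfrk" → "gddrqceqj" → "jddrqceqg".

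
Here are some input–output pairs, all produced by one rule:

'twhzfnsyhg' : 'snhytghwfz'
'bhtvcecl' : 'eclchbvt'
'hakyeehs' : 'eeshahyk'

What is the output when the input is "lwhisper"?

psrewlih

Rule — swap the front and back halves of the string, then swap each adjacent pair of characters (1↔2, 3↔4, ...).
On "lwhisper": the first step gives "sperlwhi", and the second then gives "psrewlih".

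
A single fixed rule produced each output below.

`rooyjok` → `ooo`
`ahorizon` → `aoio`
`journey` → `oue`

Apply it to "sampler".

In each case the input is transformed by: keep only the vowels.
So "sampler" becomes "ae".

ae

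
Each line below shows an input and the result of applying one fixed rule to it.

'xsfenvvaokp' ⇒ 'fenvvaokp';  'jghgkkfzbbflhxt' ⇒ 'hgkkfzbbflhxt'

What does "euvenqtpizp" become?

venqtpizp

The transformation: delete the first 2 characters.
So "euvenqtpizp" becomes "venqtpizp".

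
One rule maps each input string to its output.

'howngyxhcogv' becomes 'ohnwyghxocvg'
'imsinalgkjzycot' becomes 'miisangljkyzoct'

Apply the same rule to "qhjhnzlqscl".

The rule is to swap each adjacent pair of characters (1↔2, 3↔4, ...).
On "qhjhnzlqscl" that produces "hqhjznqlcsl".

hqhjznqlcsl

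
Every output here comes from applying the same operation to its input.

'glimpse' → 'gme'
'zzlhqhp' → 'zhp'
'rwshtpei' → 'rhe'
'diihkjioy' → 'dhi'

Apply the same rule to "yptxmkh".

Rule — keep one character in every 3, starting at position 1 (positions 1st, 4th, 7th, ...).
Applying that to "yptxmkh" gives "yxh".

yxh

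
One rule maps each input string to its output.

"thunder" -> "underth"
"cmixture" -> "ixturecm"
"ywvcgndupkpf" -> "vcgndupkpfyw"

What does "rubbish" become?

Each output is the input with this applied: move the first 2 characters to the end (rotate left by 2).
Doing the same to "rubbish": "bbishru".

bbishru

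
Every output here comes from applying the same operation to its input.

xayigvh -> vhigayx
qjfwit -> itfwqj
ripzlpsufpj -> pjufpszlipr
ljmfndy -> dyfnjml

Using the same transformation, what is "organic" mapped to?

icanrgo

The rule is to reverse the string, then swap each adjacent pair of characters (1↔2, 3↔4, ...).
Working it through for "organic": intermediate "cinagro", final "icanrgo".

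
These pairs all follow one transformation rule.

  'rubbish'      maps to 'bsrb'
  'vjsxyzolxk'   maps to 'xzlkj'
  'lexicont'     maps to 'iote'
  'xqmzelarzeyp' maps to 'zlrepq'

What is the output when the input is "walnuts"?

The pattern: move the first 3 characters to the end (rotate left by 3), then keep every other character starting from the first (positions 1st, 3rd, 5th, ...).
Starting from "walnuts": after the first operation, "nutswal"; after the second, "ntwl".
(Check on "lexicont": → "icontlex" → "iote" ✓)

ntwl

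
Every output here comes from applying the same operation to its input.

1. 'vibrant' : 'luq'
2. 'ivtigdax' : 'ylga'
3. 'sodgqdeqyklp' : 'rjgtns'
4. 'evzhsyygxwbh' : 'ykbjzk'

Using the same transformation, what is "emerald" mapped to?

puo

Each output is the input with this applied: shift every letter 3 places forward in the alphabet (wrapping around), then keep every other character starting from the second (positions 2nd, 4th, 6th, ...).
Doing the same to "emerald": "puo".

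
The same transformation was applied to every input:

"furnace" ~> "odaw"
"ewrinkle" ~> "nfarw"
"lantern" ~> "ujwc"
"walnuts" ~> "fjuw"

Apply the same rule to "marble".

Each output is the input with this applied: delete the last 3 characters, then shift every letter 9 places forward in the alphabet (wrapping around).
Applying both steps to "marble": "mar", then "vja".

vja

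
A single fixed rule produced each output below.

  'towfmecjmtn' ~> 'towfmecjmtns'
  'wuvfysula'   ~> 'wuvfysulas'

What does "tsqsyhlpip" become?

In each case the input is transformed by: append "s".
Applying that to "tsqsyhlpip" gives "tsqsyhlpips".

tsqsyhlpips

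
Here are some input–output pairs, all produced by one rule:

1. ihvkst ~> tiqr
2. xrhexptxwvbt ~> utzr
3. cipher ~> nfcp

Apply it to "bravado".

The rule is to shift every letter 2 places backward in the alphabet (wrapping around), then keep only the last 4 characters.
"bravado" → "zpytybm" → "tybm".

tybm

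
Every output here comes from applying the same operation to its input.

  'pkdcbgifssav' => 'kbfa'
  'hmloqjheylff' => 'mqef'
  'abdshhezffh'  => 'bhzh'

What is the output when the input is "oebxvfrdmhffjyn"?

evdfy

The pattern: keep one character in every 3, starting at position 2 (positions 2nd, 5th, 8th, ...).
"oebxvfrdmhffjyn" → "evdfy".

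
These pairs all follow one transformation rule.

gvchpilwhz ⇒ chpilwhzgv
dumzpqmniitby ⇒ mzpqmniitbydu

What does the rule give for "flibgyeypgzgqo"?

The pattern: move the first 2 characters to the end (rotate left by 2).
So "flibgyeypgzgqo" becomes "ibgyeypgzgqofl".

ibgyeypgzgqofl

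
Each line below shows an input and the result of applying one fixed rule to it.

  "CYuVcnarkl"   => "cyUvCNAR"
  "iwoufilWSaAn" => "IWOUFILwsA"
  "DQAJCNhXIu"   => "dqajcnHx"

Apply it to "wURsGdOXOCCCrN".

WurSgDoxoccc

The transformation: flip the case of every letter, then delete the last 2 characters.
Working it through for "wURsGdOXOCCCrN": intermediate "WurSgDoxocccRn", final "WurSgDoxoccc".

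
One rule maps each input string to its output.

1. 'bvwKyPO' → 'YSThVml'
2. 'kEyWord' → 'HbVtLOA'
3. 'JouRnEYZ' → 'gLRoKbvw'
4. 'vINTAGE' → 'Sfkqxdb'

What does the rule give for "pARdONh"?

The transformation: shift every letter 3 places backward in the alphabet (wrapping around), then flip the case of every letter.
Applying that to "pARdONh" gives "MxoAlkE".

MxoAlkE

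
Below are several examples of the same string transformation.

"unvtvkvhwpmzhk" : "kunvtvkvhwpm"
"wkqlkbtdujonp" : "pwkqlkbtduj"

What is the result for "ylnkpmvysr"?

The transformation: move the last 3 characters to the front (rotate right by 3), then delete the first 2 characters.
Working it through for "ylnkpmvysr": intermediate "ysrylnkpmv", final "rylnkpmv".
(Check on "wkqlkbtdujonp": → "onpwkqlkbtduj" → "pwkqlkbtduj" ✓)

rylnkpmv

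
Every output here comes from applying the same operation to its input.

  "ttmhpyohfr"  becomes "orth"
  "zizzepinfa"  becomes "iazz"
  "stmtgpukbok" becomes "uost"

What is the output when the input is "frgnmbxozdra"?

xdfn

The rule is to keep one character in every 3, starting at position 1 (positions 1st, 4th, 7th, ...), then swap the front and back halves of the string.
Starting from "frgnmbxozdra": after the first operation, "fnxd"; after the second, "xdfn".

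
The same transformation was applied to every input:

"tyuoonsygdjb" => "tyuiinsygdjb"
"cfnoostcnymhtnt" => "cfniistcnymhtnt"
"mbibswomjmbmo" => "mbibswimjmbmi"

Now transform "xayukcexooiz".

xayukcexiiiz

The rule is to replace every "o" with "i".
"xayukcexooiz" → "xayukcexiiiz".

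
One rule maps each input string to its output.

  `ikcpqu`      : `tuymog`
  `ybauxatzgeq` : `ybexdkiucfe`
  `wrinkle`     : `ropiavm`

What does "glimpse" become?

The transformation: shift every letter 4 places forward in the alphabet (wrapping around), then move the first 3 characters to the end (rotate left by 3).
Applying both steps to "glimpse": "kpmqtwi", then "qtwikpm".

qtwikpm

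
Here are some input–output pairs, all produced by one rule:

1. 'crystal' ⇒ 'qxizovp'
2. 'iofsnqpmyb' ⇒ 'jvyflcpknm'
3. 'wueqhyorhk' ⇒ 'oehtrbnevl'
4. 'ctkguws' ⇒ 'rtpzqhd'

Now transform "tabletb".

Each output is the input with this applied: move the last 3 characters to the front (rotate right by 3), then shift every letter 3 places backward in the alphabet (wrapping around).
For "tabletb", step one produces "etbtabl"; step two turns that into "bqyqxyi".

bqyqxyi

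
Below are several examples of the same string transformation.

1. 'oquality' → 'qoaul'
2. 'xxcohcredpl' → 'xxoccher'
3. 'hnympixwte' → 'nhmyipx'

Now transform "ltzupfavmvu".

tluzfpva

Looking at the pairs, the operation is to delete the last 3 characters, then swap each adjacent pair of characters (1↔2, 3↔4, ...).
Applying both steps to "ltzupfavmvu": "ltzupfav", then "tluzfpva".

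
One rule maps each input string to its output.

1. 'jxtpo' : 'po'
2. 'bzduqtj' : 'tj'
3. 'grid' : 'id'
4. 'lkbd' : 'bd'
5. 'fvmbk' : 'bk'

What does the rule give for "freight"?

The rule is to keep only the last 2 characters.
Doing the same to "freight": "ht".

ht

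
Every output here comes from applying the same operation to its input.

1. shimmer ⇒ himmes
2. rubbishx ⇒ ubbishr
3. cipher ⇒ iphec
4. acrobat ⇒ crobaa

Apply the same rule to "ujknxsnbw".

jknxsnbu

Rule — delete the last character, then move the first character to the end.
Applying that to "ujknxsnbw" gives "jknxsnbu".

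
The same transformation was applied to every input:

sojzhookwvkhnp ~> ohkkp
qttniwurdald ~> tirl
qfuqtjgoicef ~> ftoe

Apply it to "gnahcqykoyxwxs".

The rule is to keep one character in every 3, starting at position 2 (positions 2nd, 5th, 8th, ...).
Doing the same to "gnahcqykoyxwxs": "nckxs".

nckxs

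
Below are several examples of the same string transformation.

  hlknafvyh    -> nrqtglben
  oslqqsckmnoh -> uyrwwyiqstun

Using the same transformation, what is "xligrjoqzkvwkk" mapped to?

What's happening: shift every letter 6 places forward in the alphabet (wrapping around).
Applying that to "xligrjoqzkvwkk" gives "dromxpuwfqbcqq".

dromxpuwfqbcqq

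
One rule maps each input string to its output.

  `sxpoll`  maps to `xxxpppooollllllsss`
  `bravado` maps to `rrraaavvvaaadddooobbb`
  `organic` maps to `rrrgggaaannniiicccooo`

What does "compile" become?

Rule — move the first character to the end, then repeat every character 3 times.
For "compile", step one produces "ompilec"; step two turns that into "ooommmpppiiillleeeccc".

ooommmpppiiillleeeccc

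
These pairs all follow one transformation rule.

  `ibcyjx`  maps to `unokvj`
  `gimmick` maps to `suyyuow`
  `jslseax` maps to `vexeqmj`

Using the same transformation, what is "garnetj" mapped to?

smdzqfv

Looking at the pairs, the operation is to shift every letter 12 places forward in the alphabet (wrapping around).
For "garnetj" the result is "smdzqfv".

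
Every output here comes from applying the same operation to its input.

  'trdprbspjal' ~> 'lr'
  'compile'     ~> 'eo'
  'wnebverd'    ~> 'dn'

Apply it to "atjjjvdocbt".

tt

Each output is the input with this applied: swap the first and last characters, then keep only the first 2 characters.
On "atjjjvdocbt": the first step gives "ttjjjvdocba", and the second then gives "tt".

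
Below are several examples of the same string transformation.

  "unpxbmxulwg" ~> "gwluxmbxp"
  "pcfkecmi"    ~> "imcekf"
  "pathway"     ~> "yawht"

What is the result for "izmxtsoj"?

jostxm

In each case the input is transformed by: delete the first 2 characters, then reverse the string.
Starting from "izmxtsoj": after the first operation, "mxtsoj"; after the second, "jostxm".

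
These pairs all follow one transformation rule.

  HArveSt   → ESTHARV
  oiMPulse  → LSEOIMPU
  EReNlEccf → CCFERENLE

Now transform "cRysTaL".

Each output is the input with this applied: move the last 3 characters to the front (rotate right by 3), then convert every letter to uppercase.
Applying both steps to "cRysTaL": "TaLcRys", then "TALCRYS".

TALCRYS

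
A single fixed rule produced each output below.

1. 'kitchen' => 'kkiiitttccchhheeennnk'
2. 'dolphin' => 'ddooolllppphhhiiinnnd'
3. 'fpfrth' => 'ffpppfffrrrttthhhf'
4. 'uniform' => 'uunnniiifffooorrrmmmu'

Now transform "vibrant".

vviiibbbrrraaannntttv

Each output is the input with this applied: repeat every character 3 times, then move the first character to the end.
"vibrant" → "vvviiibbbrrraaannnttt" → "vviiibbbrrraaannntttv".
(Check on "kitchen": → "kkkiiitttccchhheeennn" → "kkiiitttccchhheeennnk" ✓)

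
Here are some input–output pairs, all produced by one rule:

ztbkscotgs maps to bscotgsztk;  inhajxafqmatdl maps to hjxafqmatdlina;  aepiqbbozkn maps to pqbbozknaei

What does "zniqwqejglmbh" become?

iwqejglmbhznq

In each case the input is transformed by: move the first 3 characters to the end (rotate left by 3), then swap the first and last characters.
Starting from "zniqwqejglmbh": after the first operation, "qwqejglmbhzni"; after the second, "iwqejglmbhznq".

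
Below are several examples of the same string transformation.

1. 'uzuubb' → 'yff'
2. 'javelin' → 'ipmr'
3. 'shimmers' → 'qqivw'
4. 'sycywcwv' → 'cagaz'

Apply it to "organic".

The transformation: delete the first 3 characters, then shift every letter 4 places forward in the alphabet (wrapping around).
So "organic" becomes "ermg".

ermg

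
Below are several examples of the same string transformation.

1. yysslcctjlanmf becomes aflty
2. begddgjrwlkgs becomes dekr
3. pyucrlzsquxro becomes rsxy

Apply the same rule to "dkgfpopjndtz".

jkpt

The rule is to keep one character in every 3, starting at position 2 (positions 2nd, 5th, 8th, ...), then sort the characters into alphabetical order.
Applying that to "dkgfpopjndtz" gives "jkpt".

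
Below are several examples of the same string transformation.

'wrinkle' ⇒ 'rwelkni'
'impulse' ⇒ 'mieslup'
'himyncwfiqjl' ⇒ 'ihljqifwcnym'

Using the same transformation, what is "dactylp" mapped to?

adplytc

Each output is the input with this applied: reverse the string, then move the last 2 characters to the front (rotate right by 2).
Applying that to "dactylp" gives "adplytc".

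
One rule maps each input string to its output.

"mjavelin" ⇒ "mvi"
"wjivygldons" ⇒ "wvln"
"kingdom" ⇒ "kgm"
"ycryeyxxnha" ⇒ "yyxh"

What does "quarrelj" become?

Rule — keep one character in every 3, starting at position 1 (positions 1st, 4th, 7th, ...).
"quarrelj" → "qrl".

qrl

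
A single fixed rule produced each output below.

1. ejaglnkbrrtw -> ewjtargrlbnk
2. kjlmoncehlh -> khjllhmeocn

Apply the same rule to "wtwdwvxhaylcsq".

wqtswcdlwyvaxh

What's happening: take characters alternately from the front and the back (1st, last, 2nd, 2nd-last, ...).
Applying that to "wtwdwvxhaylcsq" gives "wqtswcdlwyvaxh".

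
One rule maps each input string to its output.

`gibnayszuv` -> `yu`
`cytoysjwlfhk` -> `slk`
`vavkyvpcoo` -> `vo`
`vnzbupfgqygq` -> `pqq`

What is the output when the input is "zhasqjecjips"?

Each output is the input with this applied: delete the first 3 characters, then keep one character in every 3, starting at position 3 (positions 3rd, 6th, 9th, ...).
On "zhasqjecjips": the first step gives "sqjecjips", and the second then gives "jjs".
(Check on "vnzbupfgqygq": → "bupfgqygq" → "pqq" ✓)

jjs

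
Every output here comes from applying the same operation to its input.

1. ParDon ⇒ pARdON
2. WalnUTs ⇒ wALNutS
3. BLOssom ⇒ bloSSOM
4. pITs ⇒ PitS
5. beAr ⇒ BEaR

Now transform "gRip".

The rule is to flip the case of every letter.
So "gRip" becomes "GrIP".

GrIP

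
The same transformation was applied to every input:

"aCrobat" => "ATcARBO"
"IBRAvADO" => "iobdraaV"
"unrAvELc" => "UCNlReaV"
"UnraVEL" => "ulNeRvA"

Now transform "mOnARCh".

MHocNra

In each case the input is transformed by: take characters alternately from the front and the back (1st, last, 2nd, 2nd-last, ...), then flip the case of every letter.
On "mOnARCh": the first step gives "mhOCnRA", and the second then gives "MHocNra".
(Check on "UnraVEL": → "ULnErVa" → "ulNeRvA" ✓)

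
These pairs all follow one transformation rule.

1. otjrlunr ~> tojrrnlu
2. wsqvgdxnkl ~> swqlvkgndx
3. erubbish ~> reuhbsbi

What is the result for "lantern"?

Rule — move the first character to the end, then take characters alternately from the front and the back (1st, last, 2nd, 2nd-last, ...).
On "lantern" that produces "alnntre".

alnntre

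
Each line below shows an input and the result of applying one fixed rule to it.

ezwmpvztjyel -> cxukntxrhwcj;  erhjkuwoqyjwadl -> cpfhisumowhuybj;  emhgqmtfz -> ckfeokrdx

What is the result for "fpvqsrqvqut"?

What's happening: shift every letter 2 places backward in the alphabet (wrapping around).
Applying that to "fpvqsrqvqut" gives "dntoqpotosr".

dntoqpotosr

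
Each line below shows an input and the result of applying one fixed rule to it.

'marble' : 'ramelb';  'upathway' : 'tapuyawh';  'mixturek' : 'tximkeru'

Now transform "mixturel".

Rule — reverse the string, then swap the front and back halves of the string.
Starting from "mixturel": after the first operation, "lerutxim"; after the second, "tximleru".

tximleru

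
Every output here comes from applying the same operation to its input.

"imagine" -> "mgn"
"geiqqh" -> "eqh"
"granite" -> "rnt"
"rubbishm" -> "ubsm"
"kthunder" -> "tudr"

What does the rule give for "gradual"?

rda

Each output is the input with this applied: keep every other character starting from the second (positions 2nd, 4th, 6th, ...).
So "gradual" becomes "rda".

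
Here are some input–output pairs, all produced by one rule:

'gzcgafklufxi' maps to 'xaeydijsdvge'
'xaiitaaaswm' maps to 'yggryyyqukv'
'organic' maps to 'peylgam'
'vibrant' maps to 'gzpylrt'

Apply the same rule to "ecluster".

Each output is the input with this applied: shift every letter 2 places backward in the alphabet (wrapping around), then move the first character to the end.
For "ecluster" the result is "ajsqrcpc".

ajsqrcpc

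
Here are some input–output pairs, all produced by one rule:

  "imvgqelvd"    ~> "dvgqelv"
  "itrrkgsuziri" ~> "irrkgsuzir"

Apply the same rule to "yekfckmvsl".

lkfckmvs

Each output is the input with this applied: delete the first 2 characters, then move the last character to the front.
"yekfckmvsl" → "lkfckmvs".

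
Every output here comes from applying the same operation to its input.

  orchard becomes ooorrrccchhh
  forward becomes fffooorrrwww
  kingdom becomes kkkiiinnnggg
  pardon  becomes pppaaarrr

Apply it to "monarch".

mmmooonnnaaa

Each output is the input with this applied: delete the last 3 characters, then repeat every character 3 times.
So "monarch" becomes "mmmooonnnaaa".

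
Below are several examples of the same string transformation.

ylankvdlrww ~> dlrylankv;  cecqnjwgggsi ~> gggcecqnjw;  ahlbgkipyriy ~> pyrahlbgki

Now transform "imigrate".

The rule is to delete the last 2 characters, then move the last 3 characters to the front (rotate right by 3).
"imigrate" → "imigra" → "graimi".
(Check on "ahlbgkipyriy": → "ahlbgkipyr" → "pyrahlbgki" ✓)

graimi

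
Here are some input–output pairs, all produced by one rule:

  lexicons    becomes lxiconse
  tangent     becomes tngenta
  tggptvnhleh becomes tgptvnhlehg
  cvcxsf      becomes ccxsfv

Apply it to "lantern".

lnterna

Each output is the input with this applied: move the first character to the end, then swap the first and last characters.
Applying both steps to "lantern": "anternl", then "lnterna".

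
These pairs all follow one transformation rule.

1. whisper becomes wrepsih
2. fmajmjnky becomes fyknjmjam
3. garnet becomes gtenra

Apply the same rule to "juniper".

The pattern: move the first character to the end, then reverse the string.
On "juniper": the first step gives "uniperj", and the second then gives "jrepinu".

jrepinu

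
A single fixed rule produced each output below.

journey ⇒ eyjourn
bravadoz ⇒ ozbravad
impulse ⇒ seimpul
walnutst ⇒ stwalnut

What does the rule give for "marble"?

Looking at the pairs, the operation is to move the last 2 characters to the front (rotate right by 2).
On "marble" that produces "lemarb".

lemarb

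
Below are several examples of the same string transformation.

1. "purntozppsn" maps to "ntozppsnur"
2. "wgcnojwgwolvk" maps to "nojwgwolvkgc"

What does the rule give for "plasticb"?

What's happening: delete the first character, then move the first 2 characters to the end (rotate left by 2).
"plasticb" → "lasticb" → "sticbla".

sticbla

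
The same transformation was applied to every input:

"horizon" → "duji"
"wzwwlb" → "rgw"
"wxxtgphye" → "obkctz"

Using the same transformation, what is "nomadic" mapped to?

vydx

The pattern: delete the first 3 characters, then shift every letter 5 places backward in the alphabet (wrapping around).
On "nomadic": the first step gives "adic", and the second then gives "vydx".
(Check on "wxxtgphye": → "tgphye" → "obkctz" ✓)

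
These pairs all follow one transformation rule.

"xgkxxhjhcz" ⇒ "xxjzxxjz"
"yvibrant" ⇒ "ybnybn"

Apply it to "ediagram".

What's happening: keep one character in every 3, starting at position 1 (positions 1st, 4th, 7th, ...), then write the whole string twice.
So "ediagram" becomes "eaaeaa".
(Check on "xgkxxhjhcz": → "xxjz" → "xxjzxxjz" ✓)

eaaeaa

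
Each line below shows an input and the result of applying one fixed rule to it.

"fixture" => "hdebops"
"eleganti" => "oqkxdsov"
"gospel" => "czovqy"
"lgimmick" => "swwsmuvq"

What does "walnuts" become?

vxedcgk

The pattern: move the first 2 characters to the end (rotate left by 2), then shift every letter 10 places forward in the alphabet (wrapping around).
On "walnuts": the first step gives "lnutswa", and the second then gives "vxedcgk".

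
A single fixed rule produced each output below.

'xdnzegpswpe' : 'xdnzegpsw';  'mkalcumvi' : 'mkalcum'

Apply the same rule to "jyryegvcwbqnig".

Looking at the pairs, the operation is to delete the last 2 characters.
On "jyryegvcwbqnig" that produces "jyryegvcwbqn".

jyryegvcwbqn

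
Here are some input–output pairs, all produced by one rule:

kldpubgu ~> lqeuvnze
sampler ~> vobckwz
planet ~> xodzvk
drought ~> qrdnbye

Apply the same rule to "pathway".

gkizkdr

The rule is to move the last 3 characters to the front (rotate right by 3), then shift every letter 10 places forward in the alphabet (wrapping around).
Applying that to "pathway" gives "gkizkdr".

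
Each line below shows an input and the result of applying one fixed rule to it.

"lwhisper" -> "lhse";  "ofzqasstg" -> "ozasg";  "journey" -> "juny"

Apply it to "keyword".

kyod

In each case the input is transformed by: keep every other character starting from the first (positions 1st, 3rd, 5th, ...).
For "keyword" the result is "kyod".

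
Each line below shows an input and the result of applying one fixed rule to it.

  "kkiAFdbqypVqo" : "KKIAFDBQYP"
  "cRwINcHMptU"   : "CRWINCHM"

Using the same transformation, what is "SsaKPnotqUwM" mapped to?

SSAKPNOTQ

Looking at the pairs, the operation is to delete the last 3 characters, then convert every letter to uppercase.
Applying both steps to "SsaKPnotqUwM": "SsaKPnotq", then "SSAKPNOTQ".
(Check on "cRwINcHMptU": → "cRwINcHM" → "CRWINCHM" ✓)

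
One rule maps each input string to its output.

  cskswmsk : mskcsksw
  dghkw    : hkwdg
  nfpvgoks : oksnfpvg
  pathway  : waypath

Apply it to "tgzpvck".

What's happening: move the last 3 characters to the front (rotate right by 3).
On "tgzpvck" that produces "vcktgzp".

vcktgzp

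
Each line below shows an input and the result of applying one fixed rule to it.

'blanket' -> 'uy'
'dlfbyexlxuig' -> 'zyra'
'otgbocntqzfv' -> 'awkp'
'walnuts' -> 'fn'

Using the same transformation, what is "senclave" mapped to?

hu

Looking at the pairs, the operation is to keep one character in every 3, starting at position 3 (positions 3rd, 6th, 9th, ...), then shift every letter 6 places backward in the alphabet (wrapping around).
Starting from "senclave": after the first operation, "na"; after the second, "hu".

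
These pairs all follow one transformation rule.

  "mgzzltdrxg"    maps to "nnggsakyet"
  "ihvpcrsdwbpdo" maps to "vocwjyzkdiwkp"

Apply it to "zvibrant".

Rule — swap the first and last characters, then shift every letter 7 places forward in the alphabet (wrapping around).
"zvibrant" → "acpiyhug".

acpiyhug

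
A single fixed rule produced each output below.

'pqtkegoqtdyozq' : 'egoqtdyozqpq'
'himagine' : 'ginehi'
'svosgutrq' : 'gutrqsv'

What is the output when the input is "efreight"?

ightef

Each output is the input with this applied: move the first 2 characters to the end (rotate left by 2), then delete the first 2 characters.
For "efreight", step one produces "reightef"; step two turns that into "ightef".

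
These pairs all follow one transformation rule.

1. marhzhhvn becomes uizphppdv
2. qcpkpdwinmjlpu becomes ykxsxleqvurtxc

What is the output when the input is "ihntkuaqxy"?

Looking at the pairs, the operation is to shift every letter 8 places forward in the alphabet (wrapping around).
"ihntkuaqxy" → "qpvbsciyfg".

qpvbsciyfg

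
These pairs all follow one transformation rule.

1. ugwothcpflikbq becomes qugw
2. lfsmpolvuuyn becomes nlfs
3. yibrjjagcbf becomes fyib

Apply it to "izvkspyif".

The transformation: move the last character to the front, then keep only the first 4 characters.
On "izvkspyif": the first step gives "fizvkspyi", and the second then gives "fizv".

fizv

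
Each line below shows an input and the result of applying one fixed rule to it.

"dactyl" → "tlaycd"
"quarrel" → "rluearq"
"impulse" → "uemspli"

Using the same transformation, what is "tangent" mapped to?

gtannet

Rule — take characters alternately from the front and the back (1st, last, 2nd, 2nd-last, ...), then swap the first and last characters.
"tangent" → "gtannet".
(Check on "quarrel": → "qluearr" → "rluearq" ✓)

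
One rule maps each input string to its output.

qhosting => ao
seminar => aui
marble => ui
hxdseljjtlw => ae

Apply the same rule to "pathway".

The rule is to shift every letter 8 places forward in the alphabet (wrapping around), then keep only the vowels.
Starting from "pathway": after the first operation, "xibpeig"; after the second, "iei".

iei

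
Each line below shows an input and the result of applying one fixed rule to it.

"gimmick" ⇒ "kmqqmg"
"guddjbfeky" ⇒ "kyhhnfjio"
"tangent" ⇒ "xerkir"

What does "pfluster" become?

In each case the input is transformed by: shift every letter 4 places forward in the alphabet (wrapping around), then delete the last character.
Working it through for "pfluster": intermediate "tjpywxiv", final "tjpywxi".

tjpywxi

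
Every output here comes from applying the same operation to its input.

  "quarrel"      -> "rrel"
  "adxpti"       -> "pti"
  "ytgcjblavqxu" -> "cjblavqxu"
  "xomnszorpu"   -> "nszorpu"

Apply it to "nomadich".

Looking at the pairs, the operation is to delete the first 3 characters.
"nomadich" → "adich".

adich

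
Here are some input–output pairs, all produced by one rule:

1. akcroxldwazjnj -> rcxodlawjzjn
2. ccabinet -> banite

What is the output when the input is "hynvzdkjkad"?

vndzjkakd

Looking at the pairs, the operation is to swap each adjacent pair of characters (1↔2, 3↔4, ...), then delete the first 2 characters.
On "hynvzdkjkad" that produces "vndzjkakd".
(Check on "akcroxldwazjnj": → "karcxodlawjzjn" → "rcxodlawjzjn" ✓)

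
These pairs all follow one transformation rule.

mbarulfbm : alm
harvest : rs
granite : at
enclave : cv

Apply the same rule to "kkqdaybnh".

What's happening: keep one character in every 3, starting at position 3 (positions 3rd, 6th, 9th, ...).
Applying that to "kkqdaybnh" gives "qyh".

qyh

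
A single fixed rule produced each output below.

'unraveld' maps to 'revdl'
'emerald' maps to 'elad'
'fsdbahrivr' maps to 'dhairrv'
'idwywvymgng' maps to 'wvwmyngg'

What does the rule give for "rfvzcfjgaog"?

The pattern: swap each adjacent pair of characters (1↔2, 3↔4, ...), then delete the first 3 characters.
Applying both steps to "rfvzcfjgaog": "frzvfcgjoag", then "vfcgjoag".

vfcgjoag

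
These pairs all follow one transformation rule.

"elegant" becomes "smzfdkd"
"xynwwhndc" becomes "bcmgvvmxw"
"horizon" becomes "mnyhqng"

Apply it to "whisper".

qdorhgv

The transformation: reverse the string, then shift every letter 1 place backward in the alphabet (wrapping around).
Applying both steps to "whisper": "repsihw", then "qdorhgv".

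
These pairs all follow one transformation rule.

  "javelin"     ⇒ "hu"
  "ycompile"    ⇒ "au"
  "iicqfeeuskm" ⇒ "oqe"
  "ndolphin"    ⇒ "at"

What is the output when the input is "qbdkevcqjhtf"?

The pattern: keep one character in every 3, starting at position 3 (positions 3rd, 6th, 9th, ...), then shift every letter 12 places forward in the alphabet (wrapping around).
Applying both steps to "qbdkevcqjhtf": "dvjf", then "phvr".
(Check on "ndolphin": → "oh" → "at" ✓)

phvr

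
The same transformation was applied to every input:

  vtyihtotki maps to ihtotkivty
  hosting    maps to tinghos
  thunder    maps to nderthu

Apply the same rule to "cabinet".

What's happening: move the first 3 characters to the end (rotate left by 3).
On "cabinet" that produces "inetcab".

inetcab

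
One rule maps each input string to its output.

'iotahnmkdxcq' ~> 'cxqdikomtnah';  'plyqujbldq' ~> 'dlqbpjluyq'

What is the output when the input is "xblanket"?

The transformation: move the last 2 characters to the front (rotate right by 2), then take characters alternately from the front and the back (1st, last, 2nd, 2nd-last, ...).
On "xblanket": the first step gives "etxblank", and the second then gives "ektnxabl".

ektnxabl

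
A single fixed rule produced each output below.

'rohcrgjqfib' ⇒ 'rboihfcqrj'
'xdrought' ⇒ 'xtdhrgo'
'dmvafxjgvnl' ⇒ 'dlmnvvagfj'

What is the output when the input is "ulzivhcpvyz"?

Looking at the pairs, the operation is to take characters alternately from the front and the back (1st, last, 2nd, 2nd-last, ...), then delete the last character.
"ulzivhcpvyz" → "uzlyzvipvch" → "uzlyzvipvc".
(Check on "dmvafxjgvnl": → "dlmnvvagfjx" → "dlmnvvagfj" ✓)

uzlyzvipvc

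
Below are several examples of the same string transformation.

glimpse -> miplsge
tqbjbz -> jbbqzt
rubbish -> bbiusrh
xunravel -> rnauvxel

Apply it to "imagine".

gaimnie

In each case the input is transformed by: move the first 3 characters to the end (rotate left by 3), then take characters alternately from the front and the back (1st, last, 2nd, 2nd-last, ...).
Working it through for "imagine": intermediate "gineima", final "gaimnie".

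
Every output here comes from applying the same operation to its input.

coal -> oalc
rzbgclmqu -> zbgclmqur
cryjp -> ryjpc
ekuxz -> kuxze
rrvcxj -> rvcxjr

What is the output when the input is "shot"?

hots

Rule — move the first character to the end.
So "shot" becomes "hots".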